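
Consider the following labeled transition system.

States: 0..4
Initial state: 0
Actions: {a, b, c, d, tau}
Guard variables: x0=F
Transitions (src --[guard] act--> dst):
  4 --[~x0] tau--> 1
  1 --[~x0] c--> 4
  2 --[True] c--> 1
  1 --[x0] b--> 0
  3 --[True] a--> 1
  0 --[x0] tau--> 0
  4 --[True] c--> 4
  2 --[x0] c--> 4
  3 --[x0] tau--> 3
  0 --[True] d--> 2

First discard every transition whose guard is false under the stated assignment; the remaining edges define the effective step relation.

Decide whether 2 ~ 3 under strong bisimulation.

Refine partition for ~:
  π0 = {{0,1,2,3,4}}
  π1 = {{0},{1,2},{3},{4}}
  π2 = {{0},{1},{2},{3},{4}}
Fixed point at round 3; 5 class(es).
class of 2: {2}; class of 3: {3}

Answer: NOT BISIMILAR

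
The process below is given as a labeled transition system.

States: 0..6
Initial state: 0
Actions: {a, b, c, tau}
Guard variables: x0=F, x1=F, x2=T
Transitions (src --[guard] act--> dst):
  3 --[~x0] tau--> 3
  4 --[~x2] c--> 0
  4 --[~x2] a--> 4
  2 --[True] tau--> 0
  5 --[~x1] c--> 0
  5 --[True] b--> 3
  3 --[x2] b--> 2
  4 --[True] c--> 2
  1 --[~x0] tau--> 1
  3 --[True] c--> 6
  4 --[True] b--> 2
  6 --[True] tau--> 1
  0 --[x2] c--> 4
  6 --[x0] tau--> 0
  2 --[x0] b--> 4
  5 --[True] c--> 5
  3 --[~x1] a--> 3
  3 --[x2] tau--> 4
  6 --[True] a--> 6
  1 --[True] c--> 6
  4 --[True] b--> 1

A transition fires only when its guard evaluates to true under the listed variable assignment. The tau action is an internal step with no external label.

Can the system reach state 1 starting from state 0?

Guard filter leaves 17 enabled edge(s).
L0 = {0}
L1 = {4}  cumulative {0,4}
L2 = {1,2}  cumulative {0,1,2,4}
L3 = {6}  cumulative {0,1,2,4,6}
R = {0,1,2,4,6}
Path to 1: c·b

Answer: REACHABLE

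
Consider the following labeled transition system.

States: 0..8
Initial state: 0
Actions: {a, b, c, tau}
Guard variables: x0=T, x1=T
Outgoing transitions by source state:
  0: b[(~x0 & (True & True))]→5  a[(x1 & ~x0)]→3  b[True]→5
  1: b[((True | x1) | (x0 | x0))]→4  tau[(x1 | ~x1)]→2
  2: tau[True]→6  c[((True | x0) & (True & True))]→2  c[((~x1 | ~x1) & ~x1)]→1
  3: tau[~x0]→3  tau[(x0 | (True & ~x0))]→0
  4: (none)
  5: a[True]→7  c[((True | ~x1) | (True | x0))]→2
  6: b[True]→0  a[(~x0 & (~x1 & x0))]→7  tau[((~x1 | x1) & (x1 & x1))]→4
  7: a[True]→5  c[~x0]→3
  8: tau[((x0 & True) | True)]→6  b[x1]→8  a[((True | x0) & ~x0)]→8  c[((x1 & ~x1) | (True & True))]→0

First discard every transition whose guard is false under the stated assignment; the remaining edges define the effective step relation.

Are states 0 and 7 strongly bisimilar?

Answer: NOT BISIMILAR

Trace:
Bisimulation quotient by refinement:
  P[0] = {{0,1,2,3,4,5,6,7,8}}
  P[1] = {{0},{1,6},{2},{3},{4},{5},{7},{8}}
  P[2] = {{0},{1},{2},{3},{4},{5},{6},{7},{8}}
stable after 3 split(s): 9 block(s)
class of 0: {0}; class of 7: {7}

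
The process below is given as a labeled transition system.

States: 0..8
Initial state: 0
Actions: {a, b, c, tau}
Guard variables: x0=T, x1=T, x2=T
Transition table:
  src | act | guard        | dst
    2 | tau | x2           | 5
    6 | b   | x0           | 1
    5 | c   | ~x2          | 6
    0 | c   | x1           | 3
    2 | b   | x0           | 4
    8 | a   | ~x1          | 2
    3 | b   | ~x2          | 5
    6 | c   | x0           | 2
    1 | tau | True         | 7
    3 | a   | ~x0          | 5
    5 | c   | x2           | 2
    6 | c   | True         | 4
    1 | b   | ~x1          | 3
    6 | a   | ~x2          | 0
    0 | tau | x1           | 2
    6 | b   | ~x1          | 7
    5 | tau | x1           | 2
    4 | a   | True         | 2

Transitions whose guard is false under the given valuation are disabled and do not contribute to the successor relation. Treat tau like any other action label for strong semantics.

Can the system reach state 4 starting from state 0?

Guard filter leaves 11 enabled edge(s).
depth 0: {0}
depth 1: {2,3}  now seen {0,2,3}
depth 2: {4,5}  now seen {0,2,3,4,5}
Reach set: {0,2,3,4,5}
trace reaching 4: tau·b

Answer: REACHABLE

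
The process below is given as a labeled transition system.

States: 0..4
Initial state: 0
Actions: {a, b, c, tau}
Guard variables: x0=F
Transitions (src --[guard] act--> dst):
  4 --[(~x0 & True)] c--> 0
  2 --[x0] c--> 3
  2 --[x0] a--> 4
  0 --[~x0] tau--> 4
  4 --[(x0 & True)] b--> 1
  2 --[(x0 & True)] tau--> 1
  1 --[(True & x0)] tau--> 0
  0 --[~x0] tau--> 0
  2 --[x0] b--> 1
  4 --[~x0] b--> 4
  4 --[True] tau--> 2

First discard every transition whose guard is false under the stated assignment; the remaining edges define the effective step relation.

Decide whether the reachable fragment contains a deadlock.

Answer: DEADLOCK at state 2

Analysis:
Reach set: {0,2,4}
  0: tau→0  tau→4  [2 out]
  2: ∅  [STUCK]
  4: b→4  c→0  tau→2  [3 out]
witness 2: tau·tau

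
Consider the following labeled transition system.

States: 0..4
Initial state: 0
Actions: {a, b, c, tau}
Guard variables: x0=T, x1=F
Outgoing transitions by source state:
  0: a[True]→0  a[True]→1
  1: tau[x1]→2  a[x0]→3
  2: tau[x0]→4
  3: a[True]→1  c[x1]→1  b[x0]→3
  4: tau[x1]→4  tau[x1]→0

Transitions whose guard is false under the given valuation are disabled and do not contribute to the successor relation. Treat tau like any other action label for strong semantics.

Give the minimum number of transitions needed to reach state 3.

Answer: 2

Working:
BFS to 3:
  depth 0: {0}
  depth 1: {1}
  depth 2: {3}
first hit 3 at d=2 via a·a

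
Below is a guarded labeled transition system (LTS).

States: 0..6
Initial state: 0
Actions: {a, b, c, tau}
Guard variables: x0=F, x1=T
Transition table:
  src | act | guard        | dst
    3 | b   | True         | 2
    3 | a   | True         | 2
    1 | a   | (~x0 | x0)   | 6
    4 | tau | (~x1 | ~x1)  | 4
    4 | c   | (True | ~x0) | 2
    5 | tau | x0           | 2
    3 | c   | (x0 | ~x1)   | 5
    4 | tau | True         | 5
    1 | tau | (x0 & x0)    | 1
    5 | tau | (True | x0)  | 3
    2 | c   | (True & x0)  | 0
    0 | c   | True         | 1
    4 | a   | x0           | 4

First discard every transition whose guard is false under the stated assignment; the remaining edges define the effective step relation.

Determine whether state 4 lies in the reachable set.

After dropping false guards: 7 live edges.
Layer 0: {0}
Layer 1: {1}  now seen {0,1}
Layer 2: {6}  now seen {0,1,6}
Reachable = {0,1,6}

Answer: UNREACHABLE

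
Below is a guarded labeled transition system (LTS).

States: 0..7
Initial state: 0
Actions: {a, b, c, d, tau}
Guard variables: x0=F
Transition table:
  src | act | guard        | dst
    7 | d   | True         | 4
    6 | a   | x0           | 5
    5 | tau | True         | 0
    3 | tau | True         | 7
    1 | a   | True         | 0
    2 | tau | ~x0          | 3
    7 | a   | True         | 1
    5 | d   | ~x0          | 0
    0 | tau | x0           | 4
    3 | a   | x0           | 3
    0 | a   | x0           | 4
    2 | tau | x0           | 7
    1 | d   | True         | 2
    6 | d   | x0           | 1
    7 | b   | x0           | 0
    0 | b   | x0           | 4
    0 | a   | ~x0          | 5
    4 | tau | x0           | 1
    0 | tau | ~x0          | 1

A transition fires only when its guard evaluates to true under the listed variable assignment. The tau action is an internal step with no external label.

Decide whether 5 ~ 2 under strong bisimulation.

Answer: NOT BISIMILAR

Working:
Bisimulation quotient by refinement:
  π0 = {{0,1,2,3,4,5,6,7}}
  π1 = {{0},{1,7},{2,3},{4,6},{5}}
  π2 = {{0},{1},{2},{3},{4,6},{5},{7}}
stable after 3 split(s): 7 block(s)
class of 5: {5}; class of 2: {2}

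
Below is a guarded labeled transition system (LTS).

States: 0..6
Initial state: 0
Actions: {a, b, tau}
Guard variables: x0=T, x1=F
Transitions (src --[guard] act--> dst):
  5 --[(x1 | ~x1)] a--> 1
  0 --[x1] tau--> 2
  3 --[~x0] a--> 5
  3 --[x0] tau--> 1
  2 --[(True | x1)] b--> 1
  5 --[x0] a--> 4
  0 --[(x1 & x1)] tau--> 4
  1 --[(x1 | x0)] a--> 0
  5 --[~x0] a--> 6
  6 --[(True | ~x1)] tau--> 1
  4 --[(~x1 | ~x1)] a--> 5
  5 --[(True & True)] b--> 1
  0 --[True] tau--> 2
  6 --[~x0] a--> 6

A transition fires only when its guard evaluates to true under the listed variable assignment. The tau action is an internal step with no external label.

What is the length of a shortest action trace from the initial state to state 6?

Answer: UNREACHABLE

Working:
Layered search for 6:
  Layer 0: {0}
  Layer 1: {2}
  Layer 2: {1}
6 never appears.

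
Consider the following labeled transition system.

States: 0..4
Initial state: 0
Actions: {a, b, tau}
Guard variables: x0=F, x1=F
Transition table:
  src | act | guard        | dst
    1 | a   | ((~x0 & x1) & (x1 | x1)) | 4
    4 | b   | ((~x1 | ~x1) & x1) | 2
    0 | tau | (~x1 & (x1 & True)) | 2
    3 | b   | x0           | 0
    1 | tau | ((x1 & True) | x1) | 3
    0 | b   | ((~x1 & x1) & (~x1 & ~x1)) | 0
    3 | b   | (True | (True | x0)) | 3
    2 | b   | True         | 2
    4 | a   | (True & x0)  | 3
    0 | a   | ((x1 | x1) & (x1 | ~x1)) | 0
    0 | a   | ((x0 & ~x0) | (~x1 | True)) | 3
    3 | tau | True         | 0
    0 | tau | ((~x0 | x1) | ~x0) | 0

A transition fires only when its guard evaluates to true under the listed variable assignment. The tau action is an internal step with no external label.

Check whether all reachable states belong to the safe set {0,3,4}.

Answer: INVARIANT HOLDS

Working:
Inv-set: {0,3,4}
Reach set: {0,3}
  0: ✓
  3: ✓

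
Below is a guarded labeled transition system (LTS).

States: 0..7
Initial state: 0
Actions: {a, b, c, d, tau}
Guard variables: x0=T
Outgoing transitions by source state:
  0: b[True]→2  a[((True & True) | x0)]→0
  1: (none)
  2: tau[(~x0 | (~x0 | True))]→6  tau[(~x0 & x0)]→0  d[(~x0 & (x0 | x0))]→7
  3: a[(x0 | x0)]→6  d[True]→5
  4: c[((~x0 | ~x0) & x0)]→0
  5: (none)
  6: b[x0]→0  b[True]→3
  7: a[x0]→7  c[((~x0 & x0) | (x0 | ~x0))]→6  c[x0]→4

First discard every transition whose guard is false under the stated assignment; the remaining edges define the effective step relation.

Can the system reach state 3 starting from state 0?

Answer: REACHABLE

Analysis:
10 transition(s) survive guard evaluation.
L0 = {0}
L1 = {2}  total {0,2}
L2 = {6}  total {0,2,6}
L3 = {3}  total {0,2,3,6}
L4 = {5}  total {0,2,3,5,6}
Reach set: {0,2,3,5,6}
witness 3: b·tau·b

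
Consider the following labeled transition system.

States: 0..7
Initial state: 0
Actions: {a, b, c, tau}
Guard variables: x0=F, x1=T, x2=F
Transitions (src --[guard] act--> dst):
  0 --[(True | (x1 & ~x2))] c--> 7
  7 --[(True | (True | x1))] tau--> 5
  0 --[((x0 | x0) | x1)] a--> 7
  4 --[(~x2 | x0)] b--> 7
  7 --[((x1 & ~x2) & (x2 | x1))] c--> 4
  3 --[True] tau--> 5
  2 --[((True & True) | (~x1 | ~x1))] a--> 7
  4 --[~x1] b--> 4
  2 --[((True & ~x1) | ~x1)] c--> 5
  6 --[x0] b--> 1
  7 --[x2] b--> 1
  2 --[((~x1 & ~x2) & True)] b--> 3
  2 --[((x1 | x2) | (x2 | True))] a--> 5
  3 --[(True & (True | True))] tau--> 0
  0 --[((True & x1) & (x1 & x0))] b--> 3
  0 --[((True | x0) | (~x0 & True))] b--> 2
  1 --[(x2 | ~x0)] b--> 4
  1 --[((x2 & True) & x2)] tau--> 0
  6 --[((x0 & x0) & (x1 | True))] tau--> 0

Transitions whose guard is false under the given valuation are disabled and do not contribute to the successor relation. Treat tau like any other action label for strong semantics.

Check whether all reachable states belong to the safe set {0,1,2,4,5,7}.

Safe = {0,1,2,4,5,7}
Reachable = {0,2,4,5,7}
  0: safe
  2: safe
  4: safe
  5: safe
  7: safe

Answer: INVARIANT HOLDS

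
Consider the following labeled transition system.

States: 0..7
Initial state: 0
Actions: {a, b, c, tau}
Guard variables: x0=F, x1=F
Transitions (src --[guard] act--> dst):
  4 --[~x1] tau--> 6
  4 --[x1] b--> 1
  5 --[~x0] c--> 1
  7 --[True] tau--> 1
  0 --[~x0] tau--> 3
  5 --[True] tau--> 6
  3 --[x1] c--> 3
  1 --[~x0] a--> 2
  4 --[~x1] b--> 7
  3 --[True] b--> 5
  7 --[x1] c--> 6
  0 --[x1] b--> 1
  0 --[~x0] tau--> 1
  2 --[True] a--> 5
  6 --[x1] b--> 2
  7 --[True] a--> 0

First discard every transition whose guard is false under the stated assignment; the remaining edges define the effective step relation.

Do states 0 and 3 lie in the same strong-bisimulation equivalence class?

Compute ~ classes (split until stable):
  round 0: {{0,1,2,3,4,5,6,7}}
  round 1: {{0},{1,2},{3},{4},{5},{6},{7}}
  round 2: {{0},{1},{2},{3},{4},{5},{6},{7}}
stable after 3 split(s): 8 block(s)
[0]={0}  [3]={3}

Answer: NOT BISIMILAR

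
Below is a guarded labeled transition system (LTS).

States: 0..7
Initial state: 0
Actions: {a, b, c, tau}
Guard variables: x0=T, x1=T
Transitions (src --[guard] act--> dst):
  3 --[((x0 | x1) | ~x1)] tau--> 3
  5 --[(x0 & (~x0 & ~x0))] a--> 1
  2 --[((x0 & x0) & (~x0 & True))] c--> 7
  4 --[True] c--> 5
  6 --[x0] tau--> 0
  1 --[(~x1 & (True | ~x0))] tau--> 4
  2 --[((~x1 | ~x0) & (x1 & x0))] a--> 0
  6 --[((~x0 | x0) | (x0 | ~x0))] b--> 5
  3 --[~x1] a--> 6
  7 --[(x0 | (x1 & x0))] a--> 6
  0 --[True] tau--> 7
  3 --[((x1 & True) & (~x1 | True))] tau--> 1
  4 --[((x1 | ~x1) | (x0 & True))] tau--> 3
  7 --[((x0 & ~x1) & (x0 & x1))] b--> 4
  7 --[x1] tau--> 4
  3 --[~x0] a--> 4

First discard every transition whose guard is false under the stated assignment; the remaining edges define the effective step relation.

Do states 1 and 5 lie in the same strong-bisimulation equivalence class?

Bisimulation quotient by refinement:
  round 0: {{0,1,2,3,4,5,6,7}}
  round 1: {{0,3},{1,2,5},{4},{6},{7}}
  round 2: {{0},{1,2,5},{3},{4},{6},{7}}
Fixed point at round 3; 6 class(es).
[1]={1,2,5}  [5]={1,2,5}

Answer: BISIMILAR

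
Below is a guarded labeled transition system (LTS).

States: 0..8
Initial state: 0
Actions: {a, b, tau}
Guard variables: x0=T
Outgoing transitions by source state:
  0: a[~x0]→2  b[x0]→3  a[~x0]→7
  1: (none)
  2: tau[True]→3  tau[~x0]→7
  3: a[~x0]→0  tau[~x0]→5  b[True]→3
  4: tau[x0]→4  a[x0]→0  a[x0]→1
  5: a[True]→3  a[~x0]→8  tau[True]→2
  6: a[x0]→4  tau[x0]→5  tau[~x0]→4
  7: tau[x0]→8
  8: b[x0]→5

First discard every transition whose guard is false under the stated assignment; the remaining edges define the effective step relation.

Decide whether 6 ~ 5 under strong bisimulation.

Bisimulation quotient by refinement:
  round 0: {{0,1,2,3,4,5,6,7,8}}
  round 1: {{0,3,8},{1},{2,7},{4,5,6}}
  round 2: {{0,3},{1},{2,7},{4},{5},{6},{8}}
  round 3: {{0,3},{1},{2},{4},{5},{6},{7},{8}}
Fixed point at round 4; 8 class(es).
class of 6: {6}; class of 5: {5}

Answer: NOT BISIMILAR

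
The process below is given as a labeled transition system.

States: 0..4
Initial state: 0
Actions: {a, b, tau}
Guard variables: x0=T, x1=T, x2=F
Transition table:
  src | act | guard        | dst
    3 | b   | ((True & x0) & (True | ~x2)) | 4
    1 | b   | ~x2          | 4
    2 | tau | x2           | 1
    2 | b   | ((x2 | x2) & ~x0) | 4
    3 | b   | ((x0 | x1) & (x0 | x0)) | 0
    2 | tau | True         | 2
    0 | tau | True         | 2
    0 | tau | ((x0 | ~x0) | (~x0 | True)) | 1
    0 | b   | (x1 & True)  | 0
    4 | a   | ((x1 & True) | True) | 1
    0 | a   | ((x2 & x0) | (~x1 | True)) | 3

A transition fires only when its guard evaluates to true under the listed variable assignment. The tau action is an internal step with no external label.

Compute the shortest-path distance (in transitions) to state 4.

Breadth-first toward 4:
  Layer 0: {0}
  Layer 1: {1,2,3}
  Layer 2: {4}
depth(4)=2, e.g. a·b

Answer: 2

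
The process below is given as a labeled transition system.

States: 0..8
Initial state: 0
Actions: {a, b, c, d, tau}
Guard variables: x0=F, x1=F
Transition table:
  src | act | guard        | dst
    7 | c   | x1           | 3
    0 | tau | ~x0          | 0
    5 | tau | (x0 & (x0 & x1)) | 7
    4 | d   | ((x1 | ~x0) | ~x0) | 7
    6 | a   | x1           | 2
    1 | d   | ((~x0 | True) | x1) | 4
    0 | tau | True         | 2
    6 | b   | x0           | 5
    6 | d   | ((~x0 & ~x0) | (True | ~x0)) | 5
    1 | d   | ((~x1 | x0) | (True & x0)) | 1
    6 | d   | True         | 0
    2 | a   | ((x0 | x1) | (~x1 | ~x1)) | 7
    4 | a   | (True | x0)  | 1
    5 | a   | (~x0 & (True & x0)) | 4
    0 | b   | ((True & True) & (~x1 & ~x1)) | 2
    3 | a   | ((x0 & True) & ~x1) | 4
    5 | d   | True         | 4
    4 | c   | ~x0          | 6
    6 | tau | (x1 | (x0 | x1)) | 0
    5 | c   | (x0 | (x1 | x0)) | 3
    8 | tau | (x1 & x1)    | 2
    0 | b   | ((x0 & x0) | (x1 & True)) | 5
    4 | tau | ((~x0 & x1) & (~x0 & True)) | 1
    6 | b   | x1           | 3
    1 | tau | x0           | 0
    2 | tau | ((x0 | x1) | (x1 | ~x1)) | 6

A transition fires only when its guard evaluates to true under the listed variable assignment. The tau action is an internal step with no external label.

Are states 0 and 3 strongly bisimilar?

Refine partition for ~:
  round 0: {{0,1,2,3,4,5,6,7,8}}
  round 1: {{0},{1,5,6},{2},{3,7,8},{4}}
  round 2: {{0},{1},{2},{3,7,8},{4},{5},{6}}
7 equivalence class(es) (converged in 3)
0∈{0}, 3∈{3,7,8}

Answer: NOT BISIMILAR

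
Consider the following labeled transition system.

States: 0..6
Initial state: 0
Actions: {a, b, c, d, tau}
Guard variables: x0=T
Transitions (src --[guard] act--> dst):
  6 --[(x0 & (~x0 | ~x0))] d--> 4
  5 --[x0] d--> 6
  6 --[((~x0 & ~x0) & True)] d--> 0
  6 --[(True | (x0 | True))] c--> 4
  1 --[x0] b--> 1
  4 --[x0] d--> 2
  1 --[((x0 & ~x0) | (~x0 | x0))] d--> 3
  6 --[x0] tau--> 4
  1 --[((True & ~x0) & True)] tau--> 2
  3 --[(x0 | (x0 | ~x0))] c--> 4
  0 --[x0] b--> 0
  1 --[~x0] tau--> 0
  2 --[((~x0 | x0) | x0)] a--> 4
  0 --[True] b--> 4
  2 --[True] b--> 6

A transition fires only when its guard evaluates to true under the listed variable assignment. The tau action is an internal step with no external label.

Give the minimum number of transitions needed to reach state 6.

Answer: 3

Trace:
Breadth-first toward 6:
  L0 = {0}
  L1 = {4}
  L2 = {2}
  L3 = {6}
first hit 6 at d=3 via b·d·b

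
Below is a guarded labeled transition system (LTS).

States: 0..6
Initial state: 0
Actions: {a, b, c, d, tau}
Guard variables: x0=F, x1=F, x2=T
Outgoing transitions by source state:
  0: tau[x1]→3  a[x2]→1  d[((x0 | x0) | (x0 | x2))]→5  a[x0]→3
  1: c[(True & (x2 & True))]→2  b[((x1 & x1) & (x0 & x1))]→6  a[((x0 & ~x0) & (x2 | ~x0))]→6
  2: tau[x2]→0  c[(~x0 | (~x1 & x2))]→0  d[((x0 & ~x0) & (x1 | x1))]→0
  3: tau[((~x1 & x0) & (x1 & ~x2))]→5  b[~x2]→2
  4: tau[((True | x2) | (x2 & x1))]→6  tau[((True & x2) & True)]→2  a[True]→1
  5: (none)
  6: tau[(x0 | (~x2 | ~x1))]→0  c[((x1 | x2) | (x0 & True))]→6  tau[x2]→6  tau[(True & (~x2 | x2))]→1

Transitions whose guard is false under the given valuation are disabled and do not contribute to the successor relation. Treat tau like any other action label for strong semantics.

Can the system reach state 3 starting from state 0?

Answer: UNREACHABLE

Trace:
12 transition(s) survive guard evaluation.
L0 = {0}
L1 = {1,5}  total {0,1,5}
L2 = {2}  total {0,1,2,5}
Reach set: {0,1,2,5}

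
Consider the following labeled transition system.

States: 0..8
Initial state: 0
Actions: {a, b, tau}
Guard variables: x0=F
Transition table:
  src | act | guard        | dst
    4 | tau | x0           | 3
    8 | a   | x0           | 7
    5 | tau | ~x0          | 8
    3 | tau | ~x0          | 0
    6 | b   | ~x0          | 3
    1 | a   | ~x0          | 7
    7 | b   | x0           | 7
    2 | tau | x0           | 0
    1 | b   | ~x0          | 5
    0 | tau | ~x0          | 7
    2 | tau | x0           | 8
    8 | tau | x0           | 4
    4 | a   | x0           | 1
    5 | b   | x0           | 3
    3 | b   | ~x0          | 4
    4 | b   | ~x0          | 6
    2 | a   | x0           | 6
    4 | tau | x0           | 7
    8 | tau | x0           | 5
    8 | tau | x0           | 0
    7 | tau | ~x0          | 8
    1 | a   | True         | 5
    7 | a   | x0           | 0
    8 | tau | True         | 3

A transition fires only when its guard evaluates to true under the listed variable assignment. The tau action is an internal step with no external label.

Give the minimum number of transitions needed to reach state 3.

Answer: 3

Working:
Layered search for 3:
  Layer 0: {0}
  Layer 1: {7}
  Layer 2: {8}
  Layer 3: {3}
first hit 3 at d=3 via tau·tau·tau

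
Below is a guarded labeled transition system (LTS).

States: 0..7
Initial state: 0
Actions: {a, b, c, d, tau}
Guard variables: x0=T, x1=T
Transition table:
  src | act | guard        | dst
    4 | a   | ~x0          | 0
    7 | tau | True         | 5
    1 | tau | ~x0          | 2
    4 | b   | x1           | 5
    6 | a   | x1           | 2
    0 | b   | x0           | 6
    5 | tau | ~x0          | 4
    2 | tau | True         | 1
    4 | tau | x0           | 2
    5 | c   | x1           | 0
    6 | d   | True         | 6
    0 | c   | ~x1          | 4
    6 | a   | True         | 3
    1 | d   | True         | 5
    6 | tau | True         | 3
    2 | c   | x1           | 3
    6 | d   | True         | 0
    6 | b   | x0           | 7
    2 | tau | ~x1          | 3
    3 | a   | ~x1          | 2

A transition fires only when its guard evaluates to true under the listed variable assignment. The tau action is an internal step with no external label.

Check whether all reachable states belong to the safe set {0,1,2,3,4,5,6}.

Answer: INVARIANT VIOLATED at state 7

Analysis:
Inv-set: {0,1,2,3,4,5,6}
Reachable = {0,1,2,3,5,6,7}
  0: ok
  1: ok
  2: ok
  3: ok
  5: ok
  6: ok
  7: VIOLATES
witness against invariant: b·b → 7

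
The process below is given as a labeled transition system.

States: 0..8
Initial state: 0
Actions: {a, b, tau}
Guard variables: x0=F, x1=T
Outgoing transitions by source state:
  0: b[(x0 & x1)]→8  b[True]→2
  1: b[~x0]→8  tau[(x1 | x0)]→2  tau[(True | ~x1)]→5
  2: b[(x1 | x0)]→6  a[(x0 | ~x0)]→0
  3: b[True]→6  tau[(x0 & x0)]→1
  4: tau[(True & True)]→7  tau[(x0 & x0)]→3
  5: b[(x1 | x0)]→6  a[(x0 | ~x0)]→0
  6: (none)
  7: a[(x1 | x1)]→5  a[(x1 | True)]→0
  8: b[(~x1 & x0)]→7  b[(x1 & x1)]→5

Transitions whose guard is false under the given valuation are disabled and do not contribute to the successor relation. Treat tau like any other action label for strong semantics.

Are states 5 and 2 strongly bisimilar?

Bisimulation quotient by refinement:
  P[0] = {{0,1,2,3,4,5,6,7,8}}
  P[1] = {{0,3,8},{1},{2,5},{4},{6},{7}}
  P[2] = {{0,8},{1},{2,5},{3},{4},{6},{7}}
stable after 3 split(s): 7 block(s)
[5]={2,5}  [2]={2,5}

Answer: BISIMILAR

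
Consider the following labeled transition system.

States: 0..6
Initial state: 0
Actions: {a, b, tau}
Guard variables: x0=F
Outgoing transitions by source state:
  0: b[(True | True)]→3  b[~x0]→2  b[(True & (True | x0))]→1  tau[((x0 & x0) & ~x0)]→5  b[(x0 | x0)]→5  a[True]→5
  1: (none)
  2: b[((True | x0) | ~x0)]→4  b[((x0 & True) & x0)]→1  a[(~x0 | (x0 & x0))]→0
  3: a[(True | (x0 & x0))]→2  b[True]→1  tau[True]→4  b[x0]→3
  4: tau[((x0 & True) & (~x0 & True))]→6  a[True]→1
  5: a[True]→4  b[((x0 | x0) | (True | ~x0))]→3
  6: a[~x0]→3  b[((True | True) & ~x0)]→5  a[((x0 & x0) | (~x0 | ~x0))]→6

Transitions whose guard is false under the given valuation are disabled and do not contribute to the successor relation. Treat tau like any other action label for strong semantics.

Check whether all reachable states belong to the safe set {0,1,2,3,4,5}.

Answer: INVARIANT HOLDS

Trace:
Inv-set: {0,1,2,3,4,5}
Reachable = {0,1,2,3,4,5}
  0: ✓
  1: ✓
  2: ✓
  3: ✓
  4: ✓
  5: ✓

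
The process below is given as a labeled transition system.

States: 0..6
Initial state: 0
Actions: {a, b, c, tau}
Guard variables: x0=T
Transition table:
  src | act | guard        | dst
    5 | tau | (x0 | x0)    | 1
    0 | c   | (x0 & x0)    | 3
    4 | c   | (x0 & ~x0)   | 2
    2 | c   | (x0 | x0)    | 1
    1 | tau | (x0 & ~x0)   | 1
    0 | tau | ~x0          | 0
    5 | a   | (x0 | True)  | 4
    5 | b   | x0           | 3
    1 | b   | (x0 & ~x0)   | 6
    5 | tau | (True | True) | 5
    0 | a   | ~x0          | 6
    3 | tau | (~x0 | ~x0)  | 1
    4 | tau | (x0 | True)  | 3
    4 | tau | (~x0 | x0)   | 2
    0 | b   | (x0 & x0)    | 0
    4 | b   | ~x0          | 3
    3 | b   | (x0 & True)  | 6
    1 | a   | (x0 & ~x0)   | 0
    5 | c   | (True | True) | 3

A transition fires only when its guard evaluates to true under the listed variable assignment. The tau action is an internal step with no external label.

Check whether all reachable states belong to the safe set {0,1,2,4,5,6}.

Answer: INVARIANT VIOLATED at state 3

Working:
Inv-set: {0,1,2,4,5,6}
R = {0,3,6}
  0: safe
  3: outside
  6: safe
reach 3 via c — violates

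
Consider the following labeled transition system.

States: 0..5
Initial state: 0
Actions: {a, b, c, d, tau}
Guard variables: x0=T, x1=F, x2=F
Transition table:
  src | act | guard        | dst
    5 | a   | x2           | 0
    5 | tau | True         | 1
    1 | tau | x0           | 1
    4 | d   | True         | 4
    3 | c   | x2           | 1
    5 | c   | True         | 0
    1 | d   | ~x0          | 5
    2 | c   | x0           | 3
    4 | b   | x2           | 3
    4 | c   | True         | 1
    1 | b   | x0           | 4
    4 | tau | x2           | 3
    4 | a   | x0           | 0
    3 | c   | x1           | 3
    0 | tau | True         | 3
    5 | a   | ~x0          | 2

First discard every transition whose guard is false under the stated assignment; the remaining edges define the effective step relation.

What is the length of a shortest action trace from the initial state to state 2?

Breadth-first toward 2:
  depth 0: {0}
  depth 1: {3}
2 never appears.

Answer: UNREACHABLE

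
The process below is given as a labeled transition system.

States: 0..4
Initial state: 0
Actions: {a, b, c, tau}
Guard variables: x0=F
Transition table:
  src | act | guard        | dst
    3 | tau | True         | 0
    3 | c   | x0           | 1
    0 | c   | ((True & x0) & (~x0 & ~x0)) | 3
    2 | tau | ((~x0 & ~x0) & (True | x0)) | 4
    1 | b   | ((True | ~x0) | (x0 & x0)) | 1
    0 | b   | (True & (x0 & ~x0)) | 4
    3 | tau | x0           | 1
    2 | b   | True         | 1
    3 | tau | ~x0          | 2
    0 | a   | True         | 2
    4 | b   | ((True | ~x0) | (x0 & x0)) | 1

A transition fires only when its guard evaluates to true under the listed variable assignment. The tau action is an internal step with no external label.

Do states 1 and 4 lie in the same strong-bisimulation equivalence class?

Refine partition for ~:
  P[0] = {{0,1,2,3,4}}
  P[1] = {{0},{1,4},{2},{3}}
stable after 2 split(s): 4 block(s)
[1]={1,4}  [4]={1,4}

Answer: BISIMILAR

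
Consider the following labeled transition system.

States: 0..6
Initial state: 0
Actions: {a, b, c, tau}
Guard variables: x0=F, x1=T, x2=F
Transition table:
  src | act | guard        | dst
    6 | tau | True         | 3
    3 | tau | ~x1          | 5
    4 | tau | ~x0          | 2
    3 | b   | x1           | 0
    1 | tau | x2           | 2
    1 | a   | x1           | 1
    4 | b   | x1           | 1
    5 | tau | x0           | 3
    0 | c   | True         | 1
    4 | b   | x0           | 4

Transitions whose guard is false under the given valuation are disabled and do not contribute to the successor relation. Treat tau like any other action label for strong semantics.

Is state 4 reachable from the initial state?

Guard filter leaves 6 enabled edge(s).
Layer 0: {0}
Layer 1: {1}  now seen {0,1}
R = {0,1}

Answer: UNREACHABLE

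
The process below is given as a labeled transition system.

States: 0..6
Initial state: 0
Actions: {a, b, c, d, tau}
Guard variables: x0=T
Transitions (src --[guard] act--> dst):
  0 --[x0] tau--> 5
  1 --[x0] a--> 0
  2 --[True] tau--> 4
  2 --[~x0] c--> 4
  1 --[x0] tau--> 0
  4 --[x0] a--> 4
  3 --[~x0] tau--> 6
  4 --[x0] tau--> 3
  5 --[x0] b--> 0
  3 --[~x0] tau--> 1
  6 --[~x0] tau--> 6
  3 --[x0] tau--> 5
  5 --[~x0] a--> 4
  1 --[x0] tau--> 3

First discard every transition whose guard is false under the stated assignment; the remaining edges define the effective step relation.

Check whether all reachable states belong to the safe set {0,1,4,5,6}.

Safe = {0,1,4,5,6}
Reachable = {0,5}
  0: ok
  5: ok

Answer: INVARIANT HOLDS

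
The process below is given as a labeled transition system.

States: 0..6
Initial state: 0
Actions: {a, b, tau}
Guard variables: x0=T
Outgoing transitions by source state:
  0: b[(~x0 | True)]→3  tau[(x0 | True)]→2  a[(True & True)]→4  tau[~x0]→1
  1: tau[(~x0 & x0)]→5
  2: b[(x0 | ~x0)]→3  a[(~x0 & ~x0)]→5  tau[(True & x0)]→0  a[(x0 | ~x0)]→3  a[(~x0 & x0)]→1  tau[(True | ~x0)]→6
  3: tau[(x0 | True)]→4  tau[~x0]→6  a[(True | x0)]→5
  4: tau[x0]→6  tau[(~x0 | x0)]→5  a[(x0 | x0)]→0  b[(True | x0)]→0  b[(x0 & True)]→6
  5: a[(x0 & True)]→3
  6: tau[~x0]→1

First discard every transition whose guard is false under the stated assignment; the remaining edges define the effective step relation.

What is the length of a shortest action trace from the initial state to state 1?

Answer: UNREACHABLE

Working:
Layered search for 1:
  Layer 0: {0}
  Layer 1: {2,3,4}
  Layer 2: {5,6}
1 never appears.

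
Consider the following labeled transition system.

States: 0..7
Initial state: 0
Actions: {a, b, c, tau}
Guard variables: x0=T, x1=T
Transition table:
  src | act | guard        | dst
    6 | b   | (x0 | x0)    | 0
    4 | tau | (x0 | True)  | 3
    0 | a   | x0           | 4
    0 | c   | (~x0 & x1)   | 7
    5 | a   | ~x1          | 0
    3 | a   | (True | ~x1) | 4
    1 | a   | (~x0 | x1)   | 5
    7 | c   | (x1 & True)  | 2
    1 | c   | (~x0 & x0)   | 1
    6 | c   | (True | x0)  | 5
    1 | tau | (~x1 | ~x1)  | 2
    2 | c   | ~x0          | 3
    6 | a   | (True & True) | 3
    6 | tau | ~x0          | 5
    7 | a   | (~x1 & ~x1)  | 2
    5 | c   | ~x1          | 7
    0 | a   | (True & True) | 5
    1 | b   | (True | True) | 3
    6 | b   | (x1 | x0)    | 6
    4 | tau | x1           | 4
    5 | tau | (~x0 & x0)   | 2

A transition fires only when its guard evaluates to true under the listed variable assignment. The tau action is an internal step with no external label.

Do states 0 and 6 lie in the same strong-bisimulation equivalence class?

Answer: NOT BISIMILAR

Working:
Compute ~ classes (split until stable):
  P[0] = {{0,1,2,3,4,5,6,7}}
  P[1] = {{0,3},{1},{2,5},{4},{6},{7}}
  P[2] = {{0},{1},{2,5},{3},{4},{6},{7}}
Fixed point at round 3; 7 class(es).
0∈{0}, 6∈{6}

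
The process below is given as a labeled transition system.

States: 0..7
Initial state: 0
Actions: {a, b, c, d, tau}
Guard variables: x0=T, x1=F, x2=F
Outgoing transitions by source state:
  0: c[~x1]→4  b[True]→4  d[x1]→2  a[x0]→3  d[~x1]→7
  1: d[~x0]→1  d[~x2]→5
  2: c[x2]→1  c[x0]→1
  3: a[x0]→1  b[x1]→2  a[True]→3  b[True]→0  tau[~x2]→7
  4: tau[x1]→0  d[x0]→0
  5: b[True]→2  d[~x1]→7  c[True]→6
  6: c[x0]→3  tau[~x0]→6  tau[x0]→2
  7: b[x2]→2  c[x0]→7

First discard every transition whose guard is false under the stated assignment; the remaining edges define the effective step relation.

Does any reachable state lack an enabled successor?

Answer: DEADLOCK-FREE

Working:
Reach set: {0,1,2,3,4,5,6,7}
  0: a→3  b→4  c→4  d→7  [deg 4]
  1: d→5  [deg 1]
  2: c→1  [deg 1]
  3: a→1  a→3  b→0  tau→7  [deg 4]
  4: d→0  [deg 1]
  5: b→2  c→6  d→7  [deg 3]
  6: c→3  tau→2  [deg 2]
  7: c→7  [deg 1]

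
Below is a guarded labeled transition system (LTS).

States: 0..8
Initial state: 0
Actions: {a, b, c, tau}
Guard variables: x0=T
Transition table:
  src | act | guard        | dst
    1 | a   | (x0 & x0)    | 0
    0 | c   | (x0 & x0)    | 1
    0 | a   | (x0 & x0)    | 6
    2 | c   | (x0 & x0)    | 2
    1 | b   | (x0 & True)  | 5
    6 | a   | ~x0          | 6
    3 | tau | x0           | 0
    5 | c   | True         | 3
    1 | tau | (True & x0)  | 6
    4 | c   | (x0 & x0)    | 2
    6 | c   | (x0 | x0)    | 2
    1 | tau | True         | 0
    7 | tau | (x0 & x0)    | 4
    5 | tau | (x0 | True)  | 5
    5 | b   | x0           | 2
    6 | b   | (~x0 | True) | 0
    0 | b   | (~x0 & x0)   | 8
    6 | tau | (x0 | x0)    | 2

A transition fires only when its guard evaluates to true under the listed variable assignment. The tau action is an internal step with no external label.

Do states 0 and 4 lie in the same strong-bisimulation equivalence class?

Bisimulation quotient by refinement:
  round 0: {{0,1,2,3,4,5,6,7,8}}
  round 1: {{0},{1},{2,4},{3,7},{5,6},{8}}
  round 2: {{0},{1},{2,4},{3},{5},{6},{7},{8}}
8 equivalence class(es) (converged in 3)
class of 0: {0}; class of 4: {2,4}

Answer: NOT BISIMILAR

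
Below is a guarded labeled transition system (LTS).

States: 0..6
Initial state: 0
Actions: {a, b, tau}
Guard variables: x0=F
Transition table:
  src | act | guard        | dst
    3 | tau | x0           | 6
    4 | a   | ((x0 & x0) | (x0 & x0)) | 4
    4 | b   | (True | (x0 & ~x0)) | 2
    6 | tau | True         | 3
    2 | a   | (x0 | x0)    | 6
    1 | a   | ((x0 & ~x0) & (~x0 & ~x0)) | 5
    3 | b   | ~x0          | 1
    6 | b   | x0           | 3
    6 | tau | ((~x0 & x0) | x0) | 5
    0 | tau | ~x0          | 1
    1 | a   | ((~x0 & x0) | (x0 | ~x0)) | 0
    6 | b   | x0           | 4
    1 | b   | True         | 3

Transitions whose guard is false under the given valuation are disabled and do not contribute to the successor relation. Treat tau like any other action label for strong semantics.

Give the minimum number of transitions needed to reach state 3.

BFS to 3:
  Layer 0: {0}
  Layer 1: {1}
  Layer 2: {3}
depth(3)=2, e.g. tau·b

Answer: 2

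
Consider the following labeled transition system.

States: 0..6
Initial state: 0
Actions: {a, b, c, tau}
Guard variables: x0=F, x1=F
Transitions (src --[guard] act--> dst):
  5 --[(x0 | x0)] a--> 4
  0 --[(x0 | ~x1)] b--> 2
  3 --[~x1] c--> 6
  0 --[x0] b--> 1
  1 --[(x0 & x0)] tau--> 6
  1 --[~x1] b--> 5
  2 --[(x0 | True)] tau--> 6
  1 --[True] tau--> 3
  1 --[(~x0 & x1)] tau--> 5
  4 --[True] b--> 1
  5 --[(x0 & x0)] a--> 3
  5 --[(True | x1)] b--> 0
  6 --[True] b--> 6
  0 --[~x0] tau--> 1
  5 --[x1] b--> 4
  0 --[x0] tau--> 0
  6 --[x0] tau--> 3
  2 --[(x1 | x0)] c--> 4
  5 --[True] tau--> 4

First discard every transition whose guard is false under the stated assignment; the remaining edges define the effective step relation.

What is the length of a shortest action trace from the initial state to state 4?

Layered search for 4:
  L0 = {0}
  L1 = {1,2}
  L2 = {3,5,6}
  L3 = {4}
depth(4)=3, e.g. tau·b·tau

Answer: 3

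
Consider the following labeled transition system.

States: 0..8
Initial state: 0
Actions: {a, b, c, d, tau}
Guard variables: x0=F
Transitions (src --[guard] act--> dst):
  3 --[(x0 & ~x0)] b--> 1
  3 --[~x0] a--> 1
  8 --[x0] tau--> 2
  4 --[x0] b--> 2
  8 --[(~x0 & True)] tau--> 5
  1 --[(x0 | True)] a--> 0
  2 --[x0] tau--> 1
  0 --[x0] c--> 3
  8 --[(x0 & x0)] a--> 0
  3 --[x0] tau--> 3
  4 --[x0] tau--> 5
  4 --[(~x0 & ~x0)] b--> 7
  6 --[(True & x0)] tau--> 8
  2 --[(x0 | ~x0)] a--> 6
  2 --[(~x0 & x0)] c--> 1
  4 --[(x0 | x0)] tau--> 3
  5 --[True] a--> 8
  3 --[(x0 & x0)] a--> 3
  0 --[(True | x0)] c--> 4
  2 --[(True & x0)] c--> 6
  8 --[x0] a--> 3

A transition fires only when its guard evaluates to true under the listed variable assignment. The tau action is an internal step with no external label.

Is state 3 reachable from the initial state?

Answer: UNREACHABLE

Working:
7 transition(s) survive guard evaluation.
depth 0: {0}
depth 1: {4}  now seen {0,4}
depth 2: {7}  now seen {0,4,7}
Reach set: {0,4,7}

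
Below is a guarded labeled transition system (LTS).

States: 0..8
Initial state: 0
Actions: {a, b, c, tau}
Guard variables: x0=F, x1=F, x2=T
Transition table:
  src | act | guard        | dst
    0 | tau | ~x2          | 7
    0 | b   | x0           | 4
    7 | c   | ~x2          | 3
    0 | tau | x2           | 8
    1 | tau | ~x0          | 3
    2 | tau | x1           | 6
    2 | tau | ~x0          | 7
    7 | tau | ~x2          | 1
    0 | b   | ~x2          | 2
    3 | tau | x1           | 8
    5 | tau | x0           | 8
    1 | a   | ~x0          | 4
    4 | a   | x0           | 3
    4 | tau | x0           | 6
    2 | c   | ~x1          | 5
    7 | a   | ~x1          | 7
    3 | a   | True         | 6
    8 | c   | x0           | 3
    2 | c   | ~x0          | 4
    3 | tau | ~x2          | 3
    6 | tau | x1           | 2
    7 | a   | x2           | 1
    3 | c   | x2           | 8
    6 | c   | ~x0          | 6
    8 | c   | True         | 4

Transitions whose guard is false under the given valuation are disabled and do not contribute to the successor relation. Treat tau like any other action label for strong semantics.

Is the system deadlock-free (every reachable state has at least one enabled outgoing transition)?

Reach set: {0,4,8}
  0: tau→8  [1 out]
  4: ∅  [deadlock]
  8: c→4  [1 out]
witness 4: tau·c

Answer: DEADLOCK at state 4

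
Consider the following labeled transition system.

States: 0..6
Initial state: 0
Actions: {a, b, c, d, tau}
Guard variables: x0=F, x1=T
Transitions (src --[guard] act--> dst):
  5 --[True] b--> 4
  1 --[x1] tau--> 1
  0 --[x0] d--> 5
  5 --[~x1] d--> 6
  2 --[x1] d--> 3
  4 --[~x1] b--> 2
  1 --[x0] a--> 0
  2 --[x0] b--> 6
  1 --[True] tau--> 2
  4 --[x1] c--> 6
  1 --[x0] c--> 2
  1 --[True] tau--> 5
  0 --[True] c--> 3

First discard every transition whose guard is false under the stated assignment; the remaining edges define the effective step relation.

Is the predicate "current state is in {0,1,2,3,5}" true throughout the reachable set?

Inv-set: {0,1,2,3,5}
Reachable = {0,3}
  0: safe
  3: safe

Answer: INVARIANT HOLDS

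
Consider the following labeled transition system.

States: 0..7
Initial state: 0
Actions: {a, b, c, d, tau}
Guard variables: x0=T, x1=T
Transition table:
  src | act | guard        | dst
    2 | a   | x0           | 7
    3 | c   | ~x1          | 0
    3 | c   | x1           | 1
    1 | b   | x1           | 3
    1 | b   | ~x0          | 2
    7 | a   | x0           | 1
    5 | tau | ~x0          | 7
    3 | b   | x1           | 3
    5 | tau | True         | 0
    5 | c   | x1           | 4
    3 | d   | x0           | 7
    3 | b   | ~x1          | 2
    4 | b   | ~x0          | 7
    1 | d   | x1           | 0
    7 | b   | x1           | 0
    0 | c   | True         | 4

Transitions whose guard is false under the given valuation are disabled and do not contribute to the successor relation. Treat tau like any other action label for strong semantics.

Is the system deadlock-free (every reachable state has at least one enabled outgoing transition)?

R = {0,4}
  0: c→4  [deg 1]
  4: ∅  [deadlock]
Path to 4: c

Answer: DEADLOCK at state 4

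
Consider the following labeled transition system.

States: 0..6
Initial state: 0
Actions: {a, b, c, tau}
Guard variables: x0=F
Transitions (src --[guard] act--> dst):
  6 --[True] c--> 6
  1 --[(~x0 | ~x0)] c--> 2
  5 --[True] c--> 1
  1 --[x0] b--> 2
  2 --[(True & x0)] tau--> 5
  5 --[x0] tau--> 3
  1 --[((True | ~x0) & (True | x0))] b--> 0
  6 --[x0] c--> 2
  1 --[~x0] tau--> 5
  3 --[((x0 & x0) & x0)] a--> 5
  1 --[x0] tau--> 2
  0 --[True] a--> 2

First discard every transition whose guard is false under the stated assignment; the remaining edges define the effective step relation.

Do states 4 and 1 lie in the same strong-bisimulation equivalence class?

Compute ~ classes (split until stable):
  round 0: {{0,1,2,3,4,5,6}}
  round 1: {{0},{1},{2,3,4},{5,6}}
  round 2: {{0},{1},{2,3,4},{5},{6}}
stable after 3 split(s): 5 block(s)
4∈{2,3,4}, 1∈{1}

Answer: NOT BISIMILAR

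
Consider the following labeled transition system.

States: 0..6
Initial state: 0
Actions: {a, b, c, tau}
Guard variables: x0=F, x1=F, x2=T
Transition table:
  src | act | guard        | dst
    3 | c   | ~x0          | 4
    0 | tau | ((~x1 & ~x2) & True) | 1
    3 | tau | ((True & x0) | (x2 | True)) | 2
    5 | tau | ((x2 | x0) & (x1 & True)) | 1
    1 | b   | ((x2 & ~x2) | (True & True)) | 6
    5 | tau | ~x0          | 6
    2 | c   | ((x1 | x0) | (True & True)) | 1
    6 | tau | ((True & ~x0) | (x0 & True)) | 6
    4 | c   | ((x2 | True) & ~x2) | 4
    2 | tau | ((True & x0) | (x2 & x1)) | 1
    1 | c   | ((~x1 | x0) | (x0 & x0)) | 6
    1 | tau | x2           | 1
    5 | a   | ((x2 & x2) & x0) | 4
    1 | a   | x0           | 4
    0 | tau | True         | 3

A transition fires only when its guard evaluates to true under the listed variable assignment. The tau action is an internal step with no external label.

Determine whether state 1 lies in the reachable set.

Answer: REACHABLE

Working:
Guard filter leaves 9 enabled edge(s).
depth 0: {0}
depth 1: {3}  now seen {0,3}
depth 2: {2,4}  now seen {0,2,3,4}
depth 3: {1}  now seen {0,1,2,3,4}
depth 4: {6}  now seen {0,1,2,3,4,6}
Reach set: {0,1,2,3,4,6}
trace reaching 1: tau·tau·c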